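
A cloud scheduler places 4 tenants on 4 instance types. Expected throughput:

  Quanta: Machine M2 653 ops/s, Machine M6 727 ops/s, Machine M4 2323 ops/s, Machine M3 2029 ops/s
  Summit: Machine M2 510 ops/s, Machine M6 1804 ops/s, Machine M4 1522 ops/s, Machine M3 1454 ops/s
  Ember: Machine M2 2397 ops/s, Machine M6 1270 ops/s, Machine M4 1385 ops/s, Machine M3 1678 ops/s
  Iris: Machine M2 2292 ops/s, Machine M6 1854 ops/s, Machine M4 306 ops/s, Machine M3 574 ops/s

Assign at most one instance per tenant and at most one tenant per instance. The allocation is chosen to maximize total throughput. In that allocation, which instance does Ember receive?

Optimal: Quanta→Machine M4 (2323 ops/s), Summit→Machine M6 (1804 ops/s), Ember→Machine M3 (1678 ops/s), Iris→Machine M2 (2292 ops/s) — total 2323+1804+1678+2292 = 8097 ops/s.
Max-entry greedy (repeatedly take the single best remaining cell) gives 8028 ops/s, worse by 69.
Ember's own top instance is Machine M2 (2397 ops/s), but forcing Ember→Machine M2 and reassigning the rest optimally gives only 8028 ops/s — worse by 69.

Ember receives Machine M3.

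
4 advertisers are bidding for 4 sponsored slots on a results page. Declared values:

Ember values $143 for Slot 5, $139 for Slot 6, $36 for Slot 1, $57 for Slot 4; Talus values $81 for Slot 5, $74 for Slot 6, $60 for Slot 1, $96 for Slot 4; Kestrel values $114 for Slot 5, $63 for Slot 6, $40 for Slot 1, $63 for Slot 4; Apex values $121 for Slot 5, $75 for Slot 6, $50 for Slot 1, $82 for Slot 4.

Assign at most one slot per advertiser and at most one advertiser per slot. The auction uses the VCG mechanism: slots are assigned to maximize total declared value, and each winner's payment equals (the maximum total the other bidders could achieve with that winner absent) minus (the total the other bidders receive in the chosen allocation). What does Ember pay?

Efficient allocation: Ember→Slot 6 ($139), Talus→Slot 4 ($96), Kestrel→Slot 5 ($114), Apex→Slot 1 ($50); total welfare W = $399.
Ember receives Slot 6 at value $139, so the others get W − 139 = $260.
Without Ember: best allocation of the remaining 3 bidders over all 4 slots is Talus→Slot 4 ($96), Kestrel→Slot 5 ($114), Apex→Slot 6 ($75), total $285.
VCG payment = (others' best without Ember) − (others' welfare with Ember) = 285 − 260 = $25.

Ember pays $25.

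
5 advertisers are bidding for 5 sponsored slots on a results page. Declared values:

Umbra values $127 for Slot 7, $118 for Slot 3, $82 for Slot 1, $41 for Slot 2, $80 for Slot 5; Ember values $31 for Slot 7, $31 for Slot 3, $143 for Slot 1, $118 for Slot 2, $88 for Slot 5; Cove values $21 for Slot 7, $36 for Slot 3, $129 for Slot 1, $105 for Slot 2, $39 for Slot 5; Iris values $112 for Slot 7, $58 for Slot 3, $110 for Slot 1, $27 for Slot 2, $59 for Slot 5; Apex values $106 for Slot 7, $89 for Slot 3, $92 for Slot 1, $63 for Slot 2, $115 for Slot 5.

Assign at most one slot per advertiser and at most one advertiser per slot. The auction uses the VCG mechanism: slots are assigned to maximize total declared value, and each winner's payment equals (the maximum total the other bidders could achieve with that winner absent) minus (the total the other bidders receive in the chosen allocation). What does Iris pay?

Efficient allocation: Umbra→Slot 3 ($118), Ember→Slot 1 ($143), Cove→Slot 2 ($105), Iris→Slot 7 ($112), Apex→Slot 5 ($115); total welfare W = $593.
Iris receives Slot 7 at value $112, so the others get W − 112 = $481.
Without Iris: best allocation of the remaining 4 bidders over all 5 slots is Umbra→Slot 7 ($127), Ember→Slot 1 ($143), Cove→Slot 2 ($105), Apex→Slot 5 ($115), total $490.
VCG payment = (others' best without Iris) − (others' welfare with Iris) = 490 − 481 = $9.

Iris pays $9.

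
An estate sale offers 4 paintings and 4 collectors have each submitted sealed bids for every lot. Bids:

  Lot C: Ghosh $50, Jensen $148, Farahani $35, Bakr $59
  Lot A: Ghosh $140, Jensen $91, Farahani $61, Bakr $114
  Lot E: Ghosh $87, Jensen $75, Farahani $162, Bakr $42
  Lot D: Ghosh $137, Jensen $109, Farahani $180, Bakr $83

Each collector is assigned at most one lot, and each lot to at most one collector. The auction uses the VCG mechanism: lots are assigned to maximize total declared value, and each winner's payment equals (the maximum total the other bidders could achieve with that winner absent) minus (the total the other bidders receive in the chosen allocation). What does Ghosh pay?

Ghosh pays $18.

Efficient allocation: Ghosh→Lot D ($137), Jensen→Lot C ($148), Farahani→Lot E ($162), Bakr→Lot A ($114); total welfare W = $561.
Ghosh receives Lot D at value $137, so the others get W − 137 = $424.
Without Ghosh: best allocation of the remaining 3 bidders over all 4 lots is Jensen→Lot C ($148), Farahani→Lot D ($180), Bakr→Lot A ($114), total $442.
VCG payment = (others' best without Ghosh) − (others' welfare with Ghosh) = 442 − 424 = $18.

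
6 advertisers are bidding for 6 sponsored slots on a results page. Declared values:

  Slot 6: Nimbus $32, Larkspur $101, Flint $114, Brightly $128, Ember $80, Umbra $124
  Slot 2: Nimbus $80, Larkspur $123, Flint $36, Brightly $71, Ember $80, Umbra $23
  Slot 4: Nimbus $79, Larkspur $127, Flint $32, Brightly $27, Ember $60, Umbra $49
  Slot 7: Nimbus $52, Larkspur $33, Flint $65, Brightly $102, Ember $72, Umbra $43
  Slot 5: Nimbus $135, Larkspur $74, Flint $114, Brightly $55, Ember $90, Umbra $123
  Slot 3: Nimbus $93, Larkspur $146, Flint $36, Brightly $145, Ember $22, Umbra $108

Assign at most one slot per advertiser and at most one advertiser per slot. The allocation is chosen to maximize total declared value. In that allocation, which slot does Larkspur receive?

Larkspur receives Slot 4.

Optimal: Nimbus→Slot 5 ($135), Larkspur→Slot 4 ($127), Flint→Slot 7 ($65), Brightly→Slot 3 ($145), Ember→Slot 2 ($80), Umbra→Slot 6 ($124) — total 135+127+65+145+80+124 = $676.
Column-greedy (each slot in turn goes to its best remaining advertiser) gives $561, worse by 115.
Swapping Brightly↔Nimbus (Brightly→Slot 5 $55, Nimbus→Slot 3 $93) loses 132.
Larkspur's own top slot is Slot 3 ($146), but forcing Larkspur→Slot 3 and reassigning the rest optimally gives only $645 — worse by 31.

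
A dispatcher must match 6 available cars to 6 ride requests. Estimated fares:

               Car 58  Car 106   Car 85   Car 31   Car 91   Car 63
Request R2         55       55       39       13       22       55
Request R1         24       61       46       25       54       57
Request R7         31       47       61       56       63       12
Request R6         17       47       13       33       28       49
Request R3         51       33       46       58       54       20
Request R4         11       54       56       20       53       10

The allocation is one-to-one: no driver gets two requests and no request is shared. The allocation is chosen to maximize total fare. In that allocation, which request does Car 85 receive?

Optimal: Car 58→Request R2 ($55), Car 106→Request R1 ($61), Car 85→Request R4 ($56), Car 31→Request R3 ($58), Car 91→Request R7 ($63), Car 63→Request R6 ($49) — total 55+61+56+58+63+49 = $342.
Row-greedy (each driver in turn takes its best remaining request) gives $337, worse by 5.
Next-best assignment: Car 58→Request R2, Car 106→Request R1, Car 85→Request R7, Car 31→Request R3, Car 91→Request R4, Car 63→Request R6 = $337.
Swapping Car 85↔Car 58 (Car 85→Request R2 $39, Car 58→Request R4 $11) loses 61.
No other one-to-one assignment exceeds $342.
Car 85's own top request is Request R7 ($61), but forcing Car 85→Request R7 and reassigning the rest optimally gives only $337 — worse by 5.

Car 85 receives Request R4.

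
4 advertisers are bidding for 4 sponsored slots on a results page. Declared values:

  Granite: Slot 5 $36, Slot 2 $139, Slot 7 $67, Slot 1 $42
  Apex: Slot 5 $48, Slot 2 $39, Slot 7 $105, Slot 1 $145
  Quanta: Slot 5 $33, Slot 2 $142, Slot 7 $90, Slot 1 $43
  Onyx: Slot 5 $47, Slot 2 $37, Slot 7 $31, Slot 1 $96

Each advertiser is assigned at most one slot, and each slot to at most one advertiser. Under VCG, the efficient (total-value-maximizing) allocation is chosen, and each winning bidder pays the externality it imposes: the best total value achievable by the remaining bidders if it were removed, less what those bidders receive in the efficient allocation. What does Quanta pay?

Quanta pays $9.

Efficient allocation: Granite→Slot 2 ($139), Apex→Slot 1 ($145), Quanta→Slot 7 ($90), Onyx→Slot 5 ($47); total welfare W = $421.
Quanta receives Slot 7 at value $90, so the others get W − 90 = $331.
Without Quanta: best allocation of the remaining 3 bidders over all 4 slots is Granite→Slot 2 ($139), Apex→Slot 7 ($105), Onyx→Slot 1 ($96), total $340.
VCG payment = (others' best without Quanta) − (others' welfare with Quanta) = 340 − 331 = $9.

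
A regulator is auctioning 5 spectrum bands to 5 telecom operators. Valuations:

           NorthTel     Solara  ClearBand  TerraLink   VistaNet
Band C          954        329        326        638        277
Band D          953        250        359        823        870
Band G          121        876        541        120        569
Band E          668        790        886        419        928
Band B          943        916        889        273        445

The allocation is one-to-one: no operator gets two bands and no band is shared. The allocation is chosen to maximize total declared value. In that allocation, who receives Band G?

Solara receives Band G.

Optimal: NorthTel→Band C ($954M), Solara→Band G ($876M), ClearBand→Band B ($889M), TerraLink→Band D ($823M), VistaNet→Band E ($928M) — total 954+876+889+823+928 = $4470M.
Column-greedy (each band in turn goes to its best remaining operator) gives $3859M, worse by 611.
Next-best assignment: NorthTel→Band D, Solara→Band G, ClearBand→Band B, TerraLink→Band C, VistaNet→Band E = $4284M.
Swapping VistaNet↔NorthTel (VistaNet→Band C $277M, NorthTel→Band E $668M) loses 937.
Checked against all permutations: $4470M is optimal.
Solara's own top band is Band B ($916M), but forcing Solara→Band B and reassigning the rest optimally gives only $4162M — worse by 308.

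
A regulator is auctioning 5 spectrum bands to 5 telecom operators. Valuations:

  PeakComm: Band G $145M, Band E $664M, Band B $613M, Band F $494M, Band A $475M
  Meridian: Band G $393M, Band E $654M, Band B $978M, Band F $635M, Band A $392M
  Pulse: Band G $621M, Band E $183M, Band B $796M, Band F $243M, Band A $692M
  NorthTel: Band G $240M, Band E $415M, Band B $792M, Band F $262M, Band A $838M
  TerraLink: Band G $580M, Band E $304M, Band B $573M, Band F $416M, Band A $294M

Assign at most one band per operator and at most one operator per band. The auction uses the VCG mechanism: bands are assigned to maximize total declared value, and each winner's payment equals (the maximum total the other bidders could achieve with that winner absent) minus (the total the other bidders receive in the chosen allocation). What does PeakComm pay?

Efficient allocation: PeakComm→Band E ($664M), Meridian→Band B ($978M), Pulse→Band G ($621M), NorthTel→Band A ($838M), TerraLink→Band F ($416M); total welfare W = $3517M.
PeakComm receives Band E at value $664M, so the others get W − 664 = $2853M.
Without PeakComm: best allocation of the remaining 4 bidders over all 5 bands is Meridian→Band E ($654M), Pulse→Band B ($796M), NorthTel→Band A ($838M), TerraLink→Band G ($580M), total $2868M.
VCG payment = (others' best without PeakComm) − (others' welfare with PeakComm) = 2868 − 2853 = $15M.

PeakComm pays $15M.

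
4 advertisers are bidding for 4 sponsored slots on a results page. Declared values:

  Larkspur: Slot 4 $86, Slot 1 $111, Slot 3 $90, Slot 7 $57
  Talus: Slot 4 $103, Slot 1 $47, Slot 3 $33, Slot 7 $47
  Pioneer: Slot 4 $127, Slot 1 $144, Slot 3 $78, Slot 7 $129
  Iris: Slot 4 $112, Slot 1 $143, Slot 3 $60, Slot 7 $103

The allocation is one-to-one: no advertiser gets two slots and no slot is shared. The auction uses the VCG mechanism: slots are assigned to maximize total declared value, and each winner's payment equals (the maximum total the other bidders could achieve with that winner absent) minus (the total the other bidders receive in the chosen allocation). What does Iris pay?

Efficient allocation: Larkspur→Slot 3 ($90), Talus→Slot 4 ($103), Pioneer→Slot 7 ($129), Iris→Slot 1 ($143); total welfare W = $465.
Iris receives Slot 1 at value $143, so the others get W − 143 = $322.
Without Iris: best allocation of the remaining 3 bidders over all 4 slots is Larkspur→Slot 1 ($111), Talus→Slot 4 ($103), Pioneer→Slot 7 ($129), total $343.
VCG payment = (others' best without Iris) − (others' welfare with Iris) = 343 − 322 = $21.

Iris pays $21.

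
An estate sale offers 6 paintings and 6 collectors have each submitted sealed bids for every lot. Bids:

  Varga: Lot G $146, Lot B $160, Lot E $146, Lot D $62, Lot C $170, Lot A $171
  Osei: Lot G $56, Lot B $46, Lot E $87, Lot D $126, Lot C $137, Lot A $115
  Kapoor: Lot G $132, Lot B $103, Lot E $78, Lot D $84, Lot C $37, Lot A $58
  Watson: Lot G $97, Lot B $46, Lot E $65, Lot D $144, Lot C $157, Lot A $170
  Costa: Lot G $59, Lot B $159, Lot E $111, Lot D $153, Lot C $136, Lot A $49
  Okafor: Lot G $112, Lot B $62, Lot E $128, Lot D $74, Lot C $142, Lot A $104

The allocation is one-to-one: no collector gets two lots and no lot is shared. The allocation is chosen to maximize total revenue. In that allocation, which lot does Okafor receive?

This is the linear assignment problem.
Optimal: Varga→Lot C ($170), Osei→Lot D ($126), Kapoor→Lot G ($132), Watson→Lot A ($170), Costa→Lot B ($159), Okafor→Lot E ($128) — total 170+126+132+170+159+128 = $885.
Swapping Okafor↔Kapoor (Okafor→Lot G $112, Kapoor→Lot E $78) loses 70.
No other one-to-one assignment exceeds $885.
Okafor's own top lot is Lot C ($142), but forcing Okafor→Lot C and reassigning the rest optimally gives only $875 — worse by 10.

Okafor receives Lot E.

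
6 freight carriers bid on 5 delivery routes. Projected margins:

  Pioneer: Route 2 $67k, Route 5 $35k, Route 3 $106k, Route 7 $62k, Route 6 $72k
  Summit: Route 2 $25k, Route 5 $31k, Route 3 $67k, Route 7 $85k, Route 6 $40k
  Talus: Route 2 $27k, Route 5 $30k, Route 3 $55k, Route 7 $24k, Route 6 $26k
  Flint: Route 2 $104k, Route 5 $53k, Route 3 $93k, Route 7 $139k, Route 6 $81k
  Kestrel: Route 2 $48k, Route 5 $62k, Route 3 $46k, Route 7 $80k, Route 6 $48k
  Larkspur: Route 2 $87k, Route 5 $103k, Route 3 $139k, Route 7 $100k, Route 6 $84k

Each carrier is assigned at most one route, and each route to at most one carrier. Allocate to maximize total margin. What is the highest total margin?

Optimal: Flint→Route 2 ($104k), Kestrel→Route 5 ($62k), Larkspur→Route 3 ($139k), Summit→Route 7 ($85k), Pioneer→Route 6 ($72k) — total 104+62+139+85+72 = $462k.
Row-greedy (each carrier in turn takes its best remaining route) gives $373k, worse by 89.
Swapping Summit↔Larkspur (Summit→Route 3 $67k, Larkspur→Route 7 $100k) loses 57.

Maximum total: $462k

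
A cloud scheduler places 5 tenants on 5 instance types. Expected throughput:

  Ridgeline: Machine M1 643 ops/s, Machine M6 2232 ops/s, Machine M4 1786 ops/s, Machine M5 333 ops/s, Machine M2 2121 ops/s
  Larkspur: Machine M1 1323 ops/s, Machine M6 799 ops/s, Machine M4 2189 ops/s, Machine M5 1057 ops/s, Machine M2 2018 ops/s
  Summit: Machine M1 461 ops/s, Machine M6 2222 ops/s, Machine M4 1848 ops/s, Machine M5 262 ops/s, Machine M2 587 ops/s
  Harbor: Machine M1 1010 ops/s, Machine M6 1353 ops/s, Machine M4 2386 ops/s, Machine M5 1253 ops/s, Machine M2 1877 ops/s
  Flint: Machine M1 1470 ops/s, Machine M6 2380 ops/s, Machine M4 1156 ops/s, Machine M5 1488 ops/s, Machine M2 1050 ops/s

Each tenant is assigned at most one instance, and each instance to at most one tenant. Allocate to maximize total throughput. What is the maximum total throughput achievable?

Maximum total: 9540 ops/s

Treat this as an assignment problem: match each tenant to one instance.
Optimal: Ridgeline→Machine M2 (2121 ops/s), Larkspur→Machine M1 (1323 ops/s), Summit→Machine M6 (2222 ops/s), Harbor→Machine M4 (2386 ops/s), Flint→Machine M5 (1488 ops/s) — total 2121+1323+2222+2386+1488 = 9540 ops/s.
Row-greedy (each tenant in turn takes its best remaining instance) gives 7731 ops/s, worse by 1809.
No other one-to-one assignment exceeds 9540 ops/s.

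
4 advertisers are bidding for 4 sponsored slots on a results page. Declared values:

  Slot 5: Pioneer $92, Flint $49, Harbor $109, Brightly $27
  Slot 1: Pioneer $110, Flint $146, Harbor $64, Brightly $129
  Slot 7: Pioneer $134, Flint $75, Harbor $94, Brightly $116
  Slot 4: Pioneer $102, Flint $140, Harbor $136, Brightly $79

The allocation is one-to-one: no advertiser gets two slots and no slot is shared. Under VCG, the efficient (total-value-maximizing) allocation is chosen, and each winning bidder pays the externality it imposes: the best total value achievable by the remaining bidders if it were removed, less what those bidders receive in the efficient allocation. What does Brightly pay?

Brightly pays $33.

Efficient allocation: Pioneer→Slot 7 ($134), Flint→Slot 4 ($140), Harbor→Slot 5 ($109), Brightly→Slot 1 ($129); total welfare W = $512.
Brightly receives Slot 1 at value $129, so the others get W − 129 = $383.
Without Brightly: best allocation of the remaining 3 bidders over all 4 slots is Pioneer→Slot 7 ($134), Flint→Slot 1 ($146), Harbor→Slot 4 ($136), total $416.
VCG payment = (others' best without Brightly) − (others' welfare with Brightly) = 416 − 383 = $33.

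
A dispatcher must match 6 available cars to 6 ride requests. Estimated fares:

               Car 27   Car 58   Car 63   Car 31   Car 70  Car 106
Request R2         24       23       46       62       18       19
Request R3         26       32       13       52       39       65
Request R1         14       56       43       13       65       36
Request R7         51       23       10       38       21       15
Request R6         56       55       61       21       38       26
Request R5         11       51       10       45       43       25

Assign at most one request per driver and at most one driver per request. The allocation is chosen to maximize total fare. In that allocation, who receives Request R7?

Car 27 receives Request R7.

This is a one-to-one assignment (maximum-weight bipartite matching).
Optimal: Car 27→Request R7 ($51), Car 58→Request R5 ($51), Car 63→Request R6 ($61), Car 31→Request R2 ($62), Car 70→Request R1 ($65), Car 106→Request R3 ($65) — total 51+51+61+62+65+65 = $355.
Row-greedy (each driver in turn takes its best remaining request) gives $268, worse by 87.
Car 27's own top request is Request R6 ($56), but forcing Car 27→Request R6 and reassigning the rest optimally gives only $321 — worse by 34.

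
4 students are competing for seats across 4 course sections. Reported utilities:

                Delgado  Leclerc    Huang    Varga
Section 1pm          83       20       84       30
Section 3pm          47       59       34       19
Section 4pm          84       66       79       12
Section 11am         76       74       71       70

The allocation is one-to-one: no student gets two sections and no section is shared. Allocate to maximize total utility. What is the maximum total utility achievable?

This is the linear assignment problem.
Optimal: Delgado→Section 4pm (84 points), Leclerc→Section 3pm (59 points), Huang→Section 1pm (84 points), Varga→Section 11am (70 points) — total 84+59+84+70 = 297 points.
Max-entry greedy (repeatedly take the single best remaining cell) gives 261 points, worse by 36.
Next-best assignment: Delgado→Section 1pm, Leclerc→Section 3pm, Huang→Section 4pm, Varga→Section 11am = 291 points.
Swapping Varga↔Leclerc (Varga→Section 3pm 19 points, Leclerc→Section 11am 74 points) loses 36.

Maximum total: 297 points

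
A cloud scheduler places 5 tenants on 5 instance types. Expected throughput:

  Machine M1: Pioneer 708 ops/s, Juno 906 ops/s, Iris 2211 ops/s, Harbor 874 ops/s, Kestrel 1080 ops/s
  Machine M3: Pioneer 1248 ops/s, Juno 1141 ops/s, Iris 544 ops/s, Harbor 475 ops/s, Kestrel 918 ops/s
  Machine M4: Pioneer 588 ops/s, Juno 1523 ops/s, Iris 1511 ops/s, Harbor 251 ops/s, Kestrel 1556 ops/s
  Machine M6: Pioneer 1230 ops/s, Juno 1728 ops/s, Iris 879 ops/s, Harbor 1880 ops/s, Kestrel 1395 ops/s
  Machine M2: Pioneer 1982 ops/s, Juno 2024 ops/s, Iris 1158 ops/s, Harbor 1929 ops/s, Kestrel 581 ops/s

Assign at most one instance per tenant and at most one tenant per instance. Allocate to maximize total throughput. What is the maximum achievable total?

This is a one-to-one assignment (maximum-weight bipartite matching).
Optimal: Pioneer→Machine M3 (1248 ops/s), Juno→Machine M2 (2024 ops/s), Iris→Machine M1 (2211 ops/s), Harbor→Machine M6 (1880 ops/s), Kestrel→Machine M4 (1556 ops/s) — total 1248+2024+2211+1880+1556 = 8919 ops/s.
Swapping Kestrel↔Juno (Kestrel→Machine M2 581 ops/s, Juno→Machine M4 1523 ops/s) loses 1476.
Checked against all permutations: 8919 ops/s is optimal.

Maximum total: 8919 ops/s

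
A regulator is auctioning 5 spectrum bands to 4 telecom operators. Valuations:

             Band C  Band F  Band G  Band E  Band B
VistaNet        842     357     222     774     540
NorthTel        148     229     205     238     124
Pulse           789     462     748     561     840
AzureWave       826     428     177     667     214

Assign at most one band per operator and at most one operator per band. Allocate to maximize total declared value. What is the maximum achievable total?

Optimal: VistaNet→Band E ($774M), NorthTel→Band F ($229M), Pulse→Band B ($840M), AzureWave→Band C ($826M) — total 774+229+840+826 = $2669M.
Row-greedy (each operator in turn takes its best remaining band) gives $2348M, worse by 321.
Next-best assignment: VistaNet→Band E, NorthTel→Band G, Pulse→Band B, AzureWave→Band C = $2645M.

Max total: $2669M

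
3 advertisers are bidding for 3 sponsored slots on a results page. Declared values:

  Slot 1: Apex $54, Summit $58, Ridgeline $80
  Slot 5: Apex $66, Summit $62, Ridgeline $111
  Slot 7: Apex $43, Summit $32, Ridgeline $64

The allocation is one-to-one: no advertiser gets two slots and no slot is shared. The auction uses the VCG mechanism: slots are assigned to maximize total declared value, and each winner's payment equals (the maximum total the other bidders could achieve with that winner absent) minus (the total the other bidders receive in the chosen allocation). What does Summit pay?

Summit pays $11.

Efficient allocation: Apex→Slot 7 ($43), Summit→Slot 1 ($58), Ridgeline→Slot 5 ($111); total welfare W = $212.
Summit receives Slot 1 at value $58, so the others get W − 58 = $154.
Without Summit: best allocation of the remaining 2 bidders over all 3 slots is Apex→Slot 1 ($54), Ridgeline→Slot 5 ($111), total $165.
VCG payment = (others' best without Summit) − (others' welfare with Summit) = 165 − 154 = $11.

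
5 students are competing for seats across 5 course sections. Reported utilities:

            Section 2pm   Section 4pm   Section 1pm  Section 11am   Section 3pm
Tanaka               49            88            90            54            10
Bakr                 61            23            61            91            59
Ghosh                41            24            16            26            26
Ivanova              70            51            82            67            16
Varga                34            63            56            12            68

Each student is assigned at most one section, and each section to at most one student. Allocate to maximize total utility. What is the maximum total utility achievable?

Maximum total: 370 points

Optimal: Tanaka→Section 4pm (88 points), Bakr→Section 11am (91 points), Ghosh→Section 2pm (41 points), Ivanova→Section 1pm (82 points), Varga→Section 3pm (68 points) — total 88+91+41+82+68 = 370 points.
Next-best assignment: Tanaka→Section 1pm, Bakr→Section 11am, Ghosh→Section 4pm, Ivanova→Section 2pm, Varga→Section 3pm = 343 points.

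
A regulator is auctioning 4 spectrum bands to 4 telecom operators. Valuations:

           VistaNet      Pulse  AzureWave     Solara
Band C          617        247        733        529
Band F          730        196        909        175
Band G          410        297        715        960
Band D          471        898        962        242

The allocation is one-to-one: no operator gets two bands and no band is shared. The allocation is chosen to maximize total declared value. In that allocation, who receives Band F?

Optimal: VistaNet→Band C ($617M), Pulse→Band D ($898M), AzureWave→Band F ($909M), Solara→Band G ($960M) — total 617+898+909+960 = $3384M.
Max-entry greedy (repeatedly take the single best remaining cell) gives $2899M, worse by 485.
Next-best assignment: VistaNet→Band F, Pulse→Band D, AzureWave→Band C, Solara→Band G = $3321M.
AzureWave's own top band is Band D ($962M), but forcing AzureWave→Band D and reassigning the rest optimally gives only $2899M — worse by 485.

AzureWave receives Band F.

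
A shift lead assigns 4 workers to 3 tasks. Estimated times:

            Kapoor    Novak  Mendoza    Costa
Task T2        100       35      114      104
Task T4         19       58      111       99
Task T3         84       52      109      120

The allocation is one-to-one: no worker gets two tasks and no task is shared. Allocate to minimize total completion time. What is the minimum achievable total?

Optimal: Novak→Task T2 (35 min), Kapoor→Task T4 (19 min), Mendoza→Task T3 (109 min) — total 35+19+109 = 163 min.
Next-best assignment: Novak→Task T2, Kapoor→Task T4, Costa→Task T3 = 174 min.
Swapping Novak↔Kapoor (Novak→Task T4 58 min, Kapoor→Task T2 100 min) adds 104.
Checked against all permutations: 163 min is optimal.

Minimum total: 163 min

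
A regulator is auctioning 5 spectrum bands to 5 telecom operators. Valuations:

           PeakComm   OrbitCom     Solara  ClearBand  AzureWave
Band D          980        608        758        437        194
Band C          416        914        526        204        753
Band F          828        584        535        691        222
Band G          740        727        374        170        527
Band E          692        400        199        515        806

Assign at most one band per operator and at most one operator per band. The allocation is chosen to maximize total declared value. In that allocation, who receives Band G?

PeakComm receives Band G.

Optimal: PeakComm→Band G ($740M), OrbitCom→Band C ($914M), Solara→Band D ($758M), ClearBand→Band F ($691M), AzureWave→Band E ($806M) — total 740+914+758+691+806 = $3909M.
Max-entry greedy (repeatedly take the single best remaining cell) gives $3765M, worse by 144.
PeakComm's own top band is Band D ($980M), but forcing PeakComm→Band D and reassigning the rest optimally gives only $3765M — worse by 144.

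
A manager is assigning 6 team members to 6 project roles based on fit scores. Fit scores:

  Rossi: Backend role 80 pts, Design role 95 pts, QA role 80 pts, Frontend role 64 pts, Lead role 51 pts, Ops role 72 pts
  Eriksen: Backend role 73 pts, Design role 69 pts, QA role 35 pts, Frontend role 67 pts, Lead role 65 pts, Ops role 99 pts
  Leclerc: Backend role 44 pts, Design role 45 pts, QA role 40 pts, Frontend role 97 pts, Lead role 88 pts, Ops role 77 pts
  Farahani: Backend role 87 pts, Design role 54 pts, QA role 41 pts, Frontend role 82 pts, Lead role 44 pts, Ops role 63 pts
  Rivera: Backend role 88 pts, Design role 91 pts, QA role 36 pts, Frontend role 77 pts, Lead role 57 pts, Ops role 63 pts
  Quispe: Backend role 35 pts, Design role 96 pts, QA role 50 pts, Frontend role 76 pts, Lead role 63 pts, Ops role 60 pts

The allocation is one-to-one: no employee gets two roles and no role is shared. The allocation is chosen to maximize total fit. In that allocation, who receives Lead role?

Optimal: Rossi→QA role (80 pts), Eriksen→Ops role (99 pts), Leclerc→Lead role (88 pts), Farahani→Frontend role (82 pts), Rivera→Backend role (88 pts), Quispe→Design role (96 pts) — total 80+99+88+82+88+96 = 533 pts.
Column-greedy (each role in turn goes to its best remaining employee) gives 489 pts, worse by 44.
Swapping Eriksen↔Rossi (Eriksen→QA role 35 pts, Rossi→Ops role 72 pts) loses 72.
No other one-to-one assignment exceeds 533 pts.
Leclerc's own top role is Frontend role (97 pts), but forcing Leclerc→Frontend role and reassigning the rest optimally gives only 517 pts — worse by 16.

Leclerc receives Lead role.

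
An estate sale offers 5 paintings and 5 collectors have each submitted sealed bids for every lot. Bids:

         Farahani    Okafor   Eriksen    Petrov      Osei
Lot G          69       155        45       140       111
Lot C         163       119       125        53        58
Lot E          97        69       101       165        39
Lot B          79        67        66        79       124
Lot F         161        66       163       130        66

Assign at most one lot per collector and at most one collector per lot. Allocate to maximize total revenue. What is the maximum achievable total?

Maximum total: $770

This is the linear assignment problem.
Optimal: Farahani→Lot C ($163), Okafor→Lot G ($155), Eriksen→Lot F ($163), Petrov→Lot E ($165), Osei→Lot B ($124) — total 163+155+163+165+124 = $770.
Next-best assignment: Farahani→Lot F, Okafor→Lot G, Eriksen→Lot C, Petrov→Lot E, Osei→Lot B = $730.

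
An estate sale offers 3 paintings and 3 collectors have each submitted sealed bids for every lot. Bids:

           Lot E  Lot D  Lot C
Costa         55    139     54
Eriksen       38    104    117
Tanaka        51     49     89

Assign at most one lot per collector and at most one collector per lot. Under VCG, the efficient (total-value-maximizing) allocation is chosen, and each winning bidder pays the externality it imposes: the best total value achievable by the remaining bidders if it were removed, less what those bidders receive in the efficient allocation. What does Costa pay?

Costa pays $25.

Efficient allocation: Costa→Lot D ($139), Eriksen→Lot C ($117), Tanaka→Lot E ($51); total welfare W = $307.
Costa receives Lot D at value $139, so the others get W − 139 = $168.
Without Costa: best allocation of the remaining 2 bidders over all 3 lots is Eriksen→Lot D ($104), Tanaka→Lot C ($89), total $193.
VCG payment = (others' best without Costa) − (others' welfare with Costa) = 193 − 168 = $25.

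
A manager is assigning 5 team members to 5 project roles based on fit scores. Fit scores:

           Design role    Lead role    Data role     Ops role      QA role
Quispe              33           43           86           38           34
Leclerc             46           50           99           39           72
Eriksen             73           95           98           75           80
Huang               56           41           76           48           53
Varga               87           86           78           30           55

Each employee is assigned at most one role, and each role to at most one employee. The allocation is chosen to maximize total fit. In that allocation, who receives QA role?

Optimal: Quispe→Data role (86 pts), Leclerc→QA role (72 pts), Eriksen→Lead role (95 pts), Huang→Ops role (48 pts), Varga→Design role (87 pts) — total 86+72+95+48+87 = 388 pts.
Row-greedy (each employee in turn takes its best remaining role) gives 339 pts, worse by 49.
Leclerc's own top role is Data role (99 pts), but forcing Leclerc→Data role and reassigning the rest optimally gives only 372 pts — worse by 16.

Leclerc receives QA role.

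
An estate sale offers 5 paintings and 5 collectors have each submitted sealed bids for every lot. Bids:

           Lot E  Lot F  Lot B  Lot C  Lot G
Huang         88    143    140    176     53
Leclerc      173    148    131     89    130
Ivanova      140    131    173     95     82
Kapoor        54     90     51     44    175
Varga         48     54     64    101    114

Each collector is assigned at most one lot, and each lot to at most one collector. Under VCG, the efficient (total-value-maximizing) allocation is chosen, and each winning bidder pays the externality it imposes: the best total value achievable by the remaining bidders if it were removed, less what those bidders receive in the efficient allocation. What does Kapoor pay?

Efficient allocation: Huang→Lot F ($143), Leclerc→Lot E ($173), Ivanova→Lot B ($173), Kapoor→Lot G ($175), Varga→Lot C ($101); total welfare W = $765.
Kapoor receives Lot G at value $175, so the others get W − 175 = $590.
Without Kapoor: best allocation of the remaining 4 bidders over all 5 lots is Huang→Lot C ($176), Leclerc→Lot E ($173), Ivanova→Lot B ($173), Varga→Lot G ($114), total $636.
VCG payment = (others' best without Kapoor) − (others' welfare with Kapoor) = 636 − 590 = $46.

Kapoor pays $46.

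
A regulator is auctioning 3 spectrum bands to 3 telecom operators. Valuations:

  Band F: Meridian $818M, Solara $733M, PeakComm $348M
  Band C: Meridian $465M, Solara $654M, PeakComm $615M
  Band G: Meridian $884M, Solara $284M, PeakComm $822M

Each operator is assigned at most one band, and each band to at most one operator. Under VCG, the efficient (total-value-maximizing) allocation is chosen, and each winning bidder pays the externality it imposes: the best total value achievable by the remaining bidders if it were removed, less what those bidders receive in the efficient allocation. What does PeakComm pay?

PeakComm pays $145M.

Efficient allocation: Meridian→Band F ($818M), Solara→Band C ($654M), PeakComm→Band G ($822M); total welfare W = $2294M.
PeakComm receives Band G at value $822M, so the others get W − 822 = $1472M.
Without PeakComm: best allocation of the remaining 2 bidders over all 3 bands is Meridian→Band G ($884M), Solara→Band F ($733M), total $1617M.
VCG payment = (others' best without PeakComm) − (others' welfare with PeakComm) = 1617 − 1472 = $145M.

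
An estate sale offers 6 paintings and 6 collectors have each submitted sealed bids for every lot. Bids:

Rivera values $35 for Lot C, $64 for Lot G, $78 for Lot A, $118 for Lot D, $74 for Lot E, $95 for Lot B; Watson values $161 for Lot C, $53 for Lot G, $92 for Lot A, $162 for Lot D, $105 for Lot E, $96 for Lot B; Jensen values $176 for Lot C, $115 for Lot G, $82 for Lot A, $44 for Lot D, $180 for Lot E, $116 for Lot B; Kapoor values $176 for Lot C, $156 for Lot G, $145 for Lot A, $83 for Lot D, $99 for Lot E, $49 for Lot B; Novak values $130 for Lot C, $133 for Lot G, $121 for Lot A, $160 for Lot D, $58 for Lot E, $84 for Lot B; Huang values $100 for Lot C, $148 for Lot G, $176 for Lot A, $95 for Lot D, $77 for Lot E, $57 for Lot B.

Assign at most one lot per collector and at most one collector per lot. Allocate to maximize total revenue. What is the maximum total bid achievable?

Max total: $928

This is the linear assignment problem.
Optimal: Rivera→Lot B ($95), Watson→Lot C ($161), Jensen→Lot E ($180), Kapoor→Lot G ($156), Novak→Lot D ($160), Huang→Lot A ($176) — total 95+161+180+156+160+176 = $928.
Max-entry greedy (repeatedly take the single best remaining cell) gives $922, worse by 6.
Next-best assignment: Rivera→Lot B, Watson→Lot D, Jensen→Lot E, Kapoor→Lot C, Novak→Lot G, Huang→Lot A = $922.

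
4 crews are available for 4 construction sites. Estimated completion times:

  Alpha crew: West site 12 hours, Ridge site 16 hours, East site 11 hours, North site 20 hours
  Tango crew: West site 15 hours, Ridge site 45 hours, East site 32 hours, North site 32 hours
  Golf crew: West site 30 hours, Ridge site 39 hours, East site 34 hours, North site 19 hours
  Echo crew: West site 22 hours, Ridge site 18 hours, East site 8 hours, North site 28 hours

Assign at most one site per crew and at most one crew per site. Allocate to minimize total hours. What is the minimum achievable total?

Optimal: Alpha crew→Ridge site (16 hours), Tango crew→West site (15 hours), Golf crew→North site (19 hours), Echo crew→East site (8 hours) — total 16+15+19+8 = 58 hours.
Row-greedy (each crew in turn takes its cheapest remaining site) gives 63 hours, worse by 5.
Swapping Echo crew↔Alpha crew (Echo crew→Ridge site 18 hours, Alpha crew→East site 11 hours) adds 5.
Checked against all permutations: 58 hours is optimal.

Minimum total: 58 hours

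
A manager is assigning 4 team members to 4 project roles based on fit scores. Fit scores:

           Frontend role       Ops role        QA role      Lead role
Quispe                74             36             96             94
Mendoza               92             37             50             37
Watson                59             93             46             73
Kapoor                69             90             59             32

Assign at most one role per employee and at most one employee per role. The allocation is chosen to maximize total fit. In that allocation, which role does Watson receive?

This is a one-to-one assignment (maximum-weight bipartite matching).
Optimal: Quispe→QA role (96 pts), Mendoza→Frontend role (92 pts), Watson→Lead role (73 pts), Kapoor→Ops role (90 pts) — total 96+92+73+90 = 351 pts.
Column-greedy (each role in turn goes to its best remaining employee) gives 313 pts, worse by 38.
Watson's own top role is Ops role (93 pts), but forcing Watson→Ops role and reassigning the rest optimally gives only 338 pts — worse by 13.

Watson receives Lead role.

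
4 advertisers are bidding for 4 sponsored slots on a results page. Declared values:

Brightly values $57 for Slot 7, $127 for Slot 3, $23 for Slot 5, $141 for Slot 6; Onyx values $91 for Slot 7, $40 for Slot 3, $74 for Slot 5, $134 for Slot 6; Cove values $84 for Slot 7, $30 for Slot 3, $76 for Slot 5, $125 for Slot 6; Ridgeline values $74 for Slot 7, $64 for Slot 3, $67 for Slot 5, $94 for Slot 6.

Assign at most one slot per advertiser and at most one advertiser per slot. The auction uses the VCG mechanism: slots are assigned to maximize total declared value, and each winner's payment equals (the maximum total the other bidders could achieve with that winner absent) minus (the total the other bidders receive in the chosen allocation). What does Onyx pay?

Onyx pays $48.

Efficient allocation: Brightly→Slot 3 ($127), Onyx→Slot 6 ($134), Cove→Slot 7 ($84), Ridgeline→Slot 5 ($67); total welfare W = $412.
Onyx receives Slot 6 at value $134, so the others get W − 134 = $278.
Without Onyx: best allocation of the remaining 3 bidders over all 4 slots is Brightly→Slot 3 ($127), Cove→Slot 6 ($125), Ridgeline→Slot 7 ($74), total $326.
VCG payment = (others' best without Onyx) − (others' welfare with Onyx) = 326 − 278 = $48.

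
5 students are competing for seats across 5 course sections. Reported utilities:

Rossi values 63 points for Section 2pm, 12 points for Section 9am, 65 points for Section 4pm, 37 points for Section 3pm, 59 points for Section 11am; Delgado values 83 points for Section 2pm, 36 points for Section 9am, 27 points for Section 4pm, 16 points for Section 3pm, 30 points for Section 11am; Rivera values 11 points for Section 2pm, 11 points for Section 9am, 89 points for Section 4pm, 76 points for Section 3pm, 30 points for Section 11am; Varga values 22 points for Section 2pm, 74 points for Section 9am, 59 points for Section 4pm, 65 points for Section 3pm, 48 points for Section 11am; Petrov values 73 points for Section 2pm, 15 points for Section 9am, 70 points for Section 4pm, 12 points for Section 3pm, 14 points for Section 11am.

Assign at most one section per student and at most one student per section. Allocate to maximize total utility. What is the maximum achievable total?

Optimal: Rossi→Section 11am (59 points), Delgado→Section 2pm (83 points), Rivera→Section 3pm (76 points), Varga→Section 9am (74 points), Petrov→Section 4pm (70 points) — total 59+83+76+74+70 = 362 points.
Column-greedy (each section in turn goes to its best remaining student) gives 297 points, worse by 65.
Next-best assignment: Rossi→Section 11am, Delgado→Section 9am, Rivera→Section 4pm, Varga→Section 3pm, Petrov→Section 2pm = 322 points.
Swapping Rivera↔Varga (Rivera→Section 9am 11 points, Varga→Section 3pm 65 points) loses 74.
No other one-to-one assignment exceeds 362 points.

Maximum total: 362 points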